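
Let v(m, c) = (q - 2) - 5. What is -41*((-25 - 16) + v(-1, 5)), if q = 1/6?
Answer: 11767/6 ≈ 1961.2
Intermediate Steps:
q = 1/6 ≈ 0.16667
v(m, c) = -41/6 (v(m, c) = (1/6 - 2) - 5 = -11/6 - 5 = -41/6)
-41*((-25 - 16) + v(-1, 5)) = -41*((-25 - 16) - 41/6) = -41*(-41 - 41/6) = -41*(-287/6) = 11767/6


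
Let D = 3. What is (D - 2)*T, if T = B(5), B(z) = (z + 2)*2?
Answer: 14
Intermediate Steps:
B(z) = 4 + 2*z (B(z) = (2 + z)*2 = 4 + 2*z)
T = 14 (T = 4 + 2*5 = 4 + 10 = 14)
(D - 2)*T = (3 - 2)*14 = 1*14 = 14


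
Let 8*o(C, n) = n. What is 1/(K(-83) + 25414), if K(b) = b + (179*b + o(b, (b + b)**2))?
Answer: 2/27837 ≈ 7.1847e-5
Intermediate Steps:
o(C, n) = n/8
K(b) = b**2/2 + 180*b (K(b) = b + (179*b + (b + b)**2/8) = b + (179*b + (2*b)**2/8) = b + (179*b + (4*b**2)/8) = b + (179*b + b**2/2) = b + (b**2/2 + 179*b) = b**2/2 + 180*b)
1/(K(-83) + 25414) = 1/((1/2)*(-83)*(360 - 83) + 25414) = 1/((1/2)*(-83)*277 + 25414) = 1/(-22991/2 + 25414) = 1/(27837/2) = 2/27837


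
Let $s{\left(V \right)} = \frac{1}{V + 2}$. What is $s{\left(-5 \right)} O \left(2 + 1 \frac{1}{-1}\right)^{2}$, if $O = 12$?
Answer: $-4$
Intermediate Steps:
$s{\left(V \right)} = \frac{1}{2 + V}$
$s{\left(-5 \right)} O \left(2 + 1 \frac{1}{-1}\right)^{2} = \frac{1}{2 - 5} \cdot 12 \left(2 + 1 \frac{1}{-1}\right)^{2} = \frac{1}{-3} \cdot 12 \left(2 + 1 \left(-1\right)\right)^{2} = \left(- \frac{1}{3}\right) 12 \left(2 - 1\right)^{2} = - 4 \cdot 1^{2} = \left(-4\right) 1 = -4$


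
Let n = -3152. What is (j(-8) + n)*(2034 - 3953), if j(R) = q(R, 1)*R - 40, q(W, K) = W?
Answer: 6002632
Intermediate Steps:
j(R) = -40 + R² (j(R) = R*R - 40 = R² - 40 = -40 + R²)
(j(-8) + n)*(2034 - 3953) = ((-40 + (-8)²) - 3152)*(2034 - 3953) = ((-40 + 64) - 3152)*(-1919) = (24 - 3152)*(-1919) = -3128*(-1919) = 6002632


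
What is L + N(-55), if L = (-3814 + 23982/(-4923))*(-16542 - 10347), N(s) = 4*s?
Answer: 56168921244/547 ≈ 1.0269e+8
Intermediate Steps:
L = 56169041584/547 (L = (-3814 + 23982*(-1/4923))*(-26889) = (-3814 - 7994/1641)*(-26889) = -6266768/1641*(-26889) = 56169041584/547 ≈ 1.0269e+8)
L + N(-55) = 56169041584/547 + 4*(-55) = 56169041584/547 - 220 = 56168921244/547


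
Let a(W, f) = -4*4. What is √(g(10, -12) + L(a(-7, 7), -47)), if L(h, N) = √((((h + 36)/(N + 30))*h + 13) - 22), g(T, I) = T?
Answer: √(2890 + 17*√2839)/17 ≈ 3.6241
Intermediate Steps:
a(W, f) = -16
L(h, N) = √(-9 + h*(36 + h)/(30 + N)) (L(h, N) = √((((36 + h)/(30 + N))*h + 13) - 22) = √((h*(36 + h)/(30 + N) + 13) - 22) = √((13 + h*(36 + h)/(30 + N)) - 22) = √(-9 + h*(36 + h)/(30 + N)))
√(g(10, -12) + L(a(-7, 7), -47)) = √(10 + √((-270 + (-16)² - 9*(-47) + 36*(-16))/(30 - 47))) = √(10 + √((-270 + 256 + 423 - 576)/(-17))) = √(10 + √(-1/17*(-167))) = √(10 + √(167/17)) = √(10 + √2839/17)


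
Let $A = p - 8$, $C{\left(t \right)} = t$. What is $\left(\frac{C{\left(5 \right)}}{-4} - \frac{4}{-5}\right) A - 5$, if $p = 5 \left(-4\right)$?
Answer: $\frac{38}{5} \approx 7.6$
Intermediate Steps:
$p = -20$
$A = -28$ ($A = -20 - 8 = -28$)
$\left(\frac{C{\left(5 \right)}}{-4} - \frac{4}{-5}\right) A - 5 = \left(\frac{5}{-4} - \frac{4}{-5}\right) \left(-28\right) - 5 = \left(5 \left(- \frac{1}{4}\right) - - \frac{4}{5}\right) \left(-28\right) - 5 = \left(- \frac{5}{4} + \frac{4}{5}\right) \left(-28\right) - 5 = \left(- \frac{9}{20}\right) \left(-28\right) - 5 = \frac{63}{5} - 5 = \frac{38}{5}$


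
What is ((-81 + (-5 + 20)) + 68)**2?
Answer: 4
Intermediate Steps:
((-81 + (-5 + 20)) + 68)**2 = ((-81 + 15) + 68)**2 = (-66 + 68)**2 = 2**2 = 4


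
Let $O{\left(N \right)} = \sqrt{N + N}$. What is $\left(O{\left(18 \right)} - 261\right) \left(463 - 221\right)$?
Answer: $-61710$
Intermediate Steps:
$O{\left(N \right)} = \sqrt{2} \sqrt{N}$ ($O{\left(N \right)} = \sqrt{2 N} = \sqrt{2} \sqrt{N}$)
$\left(O{\left(18 \right)} - 261\right) \left(463 - 221\right) = \left(\sqrt{2} \sqrt{18} - 261\right) \left(463 - 221\right) = \left(\sqrt{2} \cdot 3 \sqrt{2} - 261\right) 242 = \left(6 - 261\right) 242 = \left(-255\right) 242 = -61710$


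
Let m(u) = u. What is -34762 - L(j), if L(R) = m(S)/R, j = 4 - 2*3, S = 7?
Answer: -69517/2 ≈ -34759.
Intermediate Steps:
j = -2 (j = 4 - 6 = -2)
L(R) = 7/R
-34762 - L(j) = -34762 - 7/(-2) = -34762 - 7*(-1)/2 = -34762 - 1*(-7/2) = -34762 + 7/2 = -69517/2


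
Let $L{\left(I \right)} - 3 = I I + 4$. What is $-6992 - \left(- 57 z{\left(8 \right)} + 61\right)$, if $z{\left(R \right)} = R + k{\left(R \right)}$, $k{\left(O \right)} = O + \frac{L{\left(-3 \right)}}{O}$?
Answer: $-6027$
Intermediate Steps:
$L{\left(I \right)} = 7 + I^{2}$ ($L{\left(I \right)} = 3 + \left(I I + 4\right) = 3 + \left(I^{2} + 4\right) = 3 + \left(4 + I^{2}\right) = 7 + I^{2}$)
$k{\left(O \right)} = O + \frac{16}{O}$ ($k{\left(O \right)} = O + \frac{7 + \left(-3\right)^{2}}{O} = O + \frac{7 + 9}{O} = O + \frac{1}{O} 16 = O + \frac{16}{O}$)
$z{\left(R \right)} = 2 R + \frac{16}{R}$ ($z{\left(R \right)} = R + \left(R + \frac{16}{R}\right) = 2 R + \frac{16}{R}$)
$-6992 - \left(- 57 z{\left(8 \right)} + 61\right) = -6992 - \left(- 57 \left(2 \cdot 8 + \frac{16}{8}\right) + 61\right) = -6992 - \left(- 57 \left(16 + 16 \cdot \frac{1}{8}\right) + 61\right) = -6992 - \left(- 57 \left(16 + 2\right) + 61\right) = -6992 - \left(\left(-57\right) 18 + 61\right) = -6992 - \left(-1026 + 61\right) = -6992 - -965 = -6992 + 965 = -6027$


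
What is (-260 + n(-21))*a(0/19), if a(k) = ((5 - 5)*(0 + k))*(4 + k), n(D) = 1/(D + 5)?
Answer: 0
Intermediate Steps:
n(D) = 1/(5 + D)
a(k) = 0 (a(k) = (0*k)*(4 + k) = 0*(4 + k) = 0)
(-260 + n(-21))*a(0/19) = (-260 + 1/(5 - 21))*0 = (-260 + 1/(-16))*0 = (-260 - 1/16)*0 = -4161/16*0 = 0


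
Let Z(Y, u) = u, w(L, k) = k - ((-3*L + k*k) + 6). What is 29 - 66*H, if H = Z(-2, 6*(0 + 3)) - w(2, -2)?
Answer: -1555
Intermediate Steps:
w(L, k) = -6 + k - k² + 3*L (w(L, k) = k - ((-3*L + k²) + 6) = k - ((k² - 3*L) + 6) = k - (6 + k² - 3*L) = k + (-6 - k² + 3*L) = -6 + k - k² + 3*L)
H = 24 (H = 6*(0 + 3) - (-6 - 2 - 1*(-2)² + 3*2) = 6*3 - (-6 - 2 - 1*4 + 6) = 18 - (-6 - 2 - 4 + 6) = 18 - 1*(-6) = 18 + 6 = 24)
29 - 66*H = 29 - 66*24 = 29 - 1584 = -1555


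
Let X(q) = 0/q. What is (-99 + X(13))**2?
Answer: 9801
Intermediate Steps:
X(q) = 0
(-99 + X(13))**2 = (-99 + 0)**2 = (-99)**2 = 9801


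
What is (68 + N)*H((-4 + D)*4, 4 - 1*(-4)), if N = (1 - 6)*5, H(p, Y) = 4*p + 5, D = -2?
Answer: -3913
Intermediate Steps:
H(p, Y) = 5 + 4*p
N = -25 (N = -5*5 = -25)
(68 + N)*H((-4 + D)*4, 4 - 1*(-4)) = (68 - 25)*(5 + 4*((-4 - 2)*4)) = 43*(5 + 4*(-6*4)) = 43*(5 + 4*(-24)) = 43*(5 - 96) = 43*(-91) = -3913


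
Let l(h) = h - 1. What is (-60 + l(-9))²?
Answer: 4900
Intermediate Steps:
l(h) = -1 + h
(-60 + l(-9))² = (-60 + (-1 - 9))² = (-60 - 10)² = (-70)² = 4900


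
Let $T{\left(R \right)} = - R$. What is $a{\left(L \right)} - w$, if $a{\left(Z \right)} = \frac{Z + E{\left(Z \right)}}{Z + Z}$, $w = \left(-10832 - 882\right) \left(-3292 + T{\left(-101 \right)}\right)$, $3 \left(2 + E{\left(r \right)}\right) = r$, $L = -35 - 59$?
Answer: $- \frac{10540983277}{282} \approx -3.7379 \cdot 10^{7}$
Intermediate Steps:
$L = -94$ ($L = -35 - 59 = -94$)
$E{\left(r \right)} = -2 + \frac{r}{3}$
$w = 37379374$ ($w = \left(-10832 - 882\right) \left(-3292 - -101\right) = - 11714 \left(-3292 + 101\right) = \left(-11714\right) \left(-3191\right) = 37379374$)
$a{\left(Z \right)} = \frac{-2 + \frac{4 Z}{3}}{2 Z}$ ($a{\left(Z \right)} = \frac{Z + \left(-2 + \frac{Z}{3}\right)}{Z + Z} = \frac{-2 + \frac{4 Z}{3}}{2 Z}$)
$a{\left(L \right)} - w = \left(\frac{2}{3} - \frac{1}{-94}\right) - 37379374 = \left(\frac{2}{3} - - \frac{1}{94}\right) - 37379374 = \left(\frac{2}{3} + \frac{1}{94}\right) - 37379374 = \frac{191}{282} - 37379374 = - \frac{10540983277}{282}$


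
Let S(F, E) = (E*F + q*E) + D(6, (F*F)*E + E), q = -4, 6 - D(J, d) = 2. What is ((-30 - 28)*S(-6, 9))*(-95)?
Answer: -473860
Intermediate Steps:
D(J, d) = 4 (D(J, d) = 6 - 1*2 = 6 - 2 = 4)
S(F, E) = 4 - 4*E + E*F (S(F, E) = (E*F - 4*E) + 4 = (-4*E + E*F) + 4 = 4 - 4*E + E*F)
((-30 - 28)*S(-6, 9))*(-95) = ((-30 - 28)*(4 - 4*9 + 9*(-6)))*(-95) = -58*(4 - 36 - 54)*(-95) = -58*(-86)*(-95) = 4988*(-95) = -473860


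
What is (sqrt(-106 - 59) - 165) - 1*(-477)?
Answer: 312 + I*sqrt(165) ≈ 312.0 + 12.845*I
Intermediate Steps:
(sqrt(-106 - 59) - 165) - 1*(-477) = (sqrt(-165) - 165) + 477 = (I*sqrt(165) - 165) + 477 = (-165 + I*sqrt(165)) + 477 = 312 + I*sqrt(165)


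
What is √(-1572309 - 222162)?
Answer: I*√1794471 ≈ 1339.6*I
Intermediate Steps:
√(-1572309 - 222162) = √(-1794471) = I*√1794471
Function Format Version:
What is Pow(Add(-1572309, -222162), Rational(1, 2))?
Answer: Mul(I, Pow(1794471, Rational(1, 2))) ≈ Mul(1339.6, I)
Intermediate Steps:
Pow(Add(-1572309, -222162), Rational(1, 2)) = Pow(-1794471, Rational(1, 2)) = Mul(I, Pow(1794471, Rational(1, 2)))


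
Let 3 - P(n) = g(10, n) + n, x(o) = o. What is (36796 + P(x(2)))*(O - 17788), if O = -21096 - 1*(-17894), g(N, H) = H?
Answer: -772327050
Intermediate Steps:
P(n) = 3 - 2*n (P(n) = 3 - (n + n) = 3 - 2*n)
O = -3202 (O = -21096 + 17894 = -3202)
(36796 + P(x(2)))*(O - 17788) = (36796 + (3 - 2*2))*(-3202 - 17788) = (36796 + (3 - 4))*(-20990) = (36796 - 1)*(-20990) = 36795*(-20990) = -772327050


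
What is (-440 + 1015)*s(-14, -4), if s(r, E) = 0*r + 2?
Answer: 1150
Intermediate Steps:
s(r, E) = 2 (s(r, E) = 0 + 2 = 2)
(-440 + 1015)*s(-14, -4) = (-440 + 1015)*2 = 575*2 = 1150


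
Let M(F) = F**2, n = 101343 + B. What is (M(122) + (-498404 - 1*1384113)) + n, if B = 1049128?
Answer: -717162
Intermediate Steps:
n = 1150471 (n = 101343 + 1049128 = 1150471)
(M(122) + (-498404 - 1*1384113)) + n = (122**2 + (-498404 - 1*1384113)) + 1150471 = (14884 + (-498404 - 1384113)) + 1150471 = (14884 - 1882517) + 1150471 = -1867633 + 1150471 = -717162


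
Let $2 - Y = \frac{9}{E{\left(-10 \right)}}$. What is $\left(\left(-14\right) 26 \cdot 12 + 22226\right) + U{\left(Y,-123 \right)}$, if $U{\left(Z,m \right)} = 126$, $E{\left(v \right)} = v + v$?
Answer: $17984$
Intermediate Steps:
$E{\left(v \right)} = 2 v$
$Y = \frac{49}{20}$ ($Y = 2 - \frac{9}{2 \left(-10\right)} = 2 - \frac{9}{-20} = 2 - 9 \left(- \frac{1}{20}\right) = 2 - - \frac{9}{20} = 2 + \frac{9}{20} = \frac{49}{20} \approx 2.45$)
$\left(\left(-14\right) 26 \cdot 12 + 22226\right) + U{\left(Y,-123 \right)} = \left(\left(-14\right) 26 \cdot 12 + 22226\right) + 126 = \left(\left(-364\right) 12 + 22226\right) + 126 = \left(-4368 + 22226\right) + 126 = 17858 + 126 = 17984$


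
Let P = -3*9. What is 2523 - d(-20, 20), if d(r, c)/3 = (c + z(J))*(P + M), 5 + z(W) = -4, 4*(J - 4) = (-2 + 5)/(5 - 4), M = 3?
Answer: 3315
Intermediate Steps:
P = -27
J = 19/4 (J = 4 + ((-2 + 5)/(5 - 4))/4 = 4 + (3/1)/4 = 4 + (3*1)/4 = 4 + (¼)*3 = 4 + ¾ = 19/4 ≈ 4.7500)
z(W) = -9 (z(W) = -5 - 4 = -9)
d(r, c) = 648 - 72*c (d(r, c) = 3*((c - 9)*(-27 + 3)) = 3*((-9 + c)*(-24)) = 3*(216 - 24*c) = 648 - 72*c)
2523 - d(-20, 20) = 2523 - (648 - 72*20) = 2523 - (648 - 1440) = 2523 - 1*(-792) = 2523 + 792 = 3315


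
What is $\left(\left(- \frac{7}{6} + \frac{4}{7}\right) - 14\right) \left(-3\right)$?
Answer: $\frac{613}{14} \approx 43.786$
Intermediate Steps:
$\left(\left(- \frac{7}{6} + \frac{4}{7}\right) - 14\right) \left(-3\right) = \left(- \frac{25}{42} - 14\right) \left(-3\right) = \left(- \frac{613}{42}\right) \left(-3\right) = \frac{613}{14}$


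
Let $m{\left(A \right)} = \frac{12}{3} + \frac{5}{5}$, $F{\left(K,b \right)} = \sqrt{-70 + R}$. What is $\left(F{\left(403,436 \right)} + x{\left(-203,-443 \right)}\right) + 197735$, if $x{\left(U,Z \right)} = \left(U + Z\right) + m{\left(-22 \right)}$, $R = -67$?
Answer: $197094 + i \sqrt{137} \approx 1.9709 \cdot 10^{5} + 11.705 i$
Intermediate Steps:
$F{\left(K,b \right)} = i \sqrt{137}$ ($F{\left(K,b \right)} = \sqrt{-70 - 67} = \sqrt{-137} = i \sqrt{137}$)
$m{\left(A \right)} = 5$ ($m{\left(A \right)} = 12 \cdot \frac{1}{3} + 5 \cdot \frac{1}{5} = 4 + 1 = 5$)
$x{\left(U,Z \right)} = 5 + U + Z$ ($x{\left(U,Z \right)} = \left(U + Z\right) + 5 = 5 + U + Z$)
$\left(F{\left(403,436 \right)} + x{\left(-203,-443 \right)}\right) + 197735 = \left(i \sqrt{137} - 641\right) + 197735 = \left(-641 + i \sqrt{137}\right) + 197735 = 197094 + i \sqrt{137}$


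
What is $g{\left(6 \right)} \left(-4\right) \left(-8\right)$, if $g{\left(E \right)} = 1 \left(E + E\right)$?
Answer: $384$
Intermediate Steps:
$g{\left(E \right)} = 2 E$ ($g{\left(E \right)} = 1 \cdot 2 E = 2 E$)
$g{\left(6 \right)} \left(-4\right) \left(-8\right) = 2 \cdot 6 \left(-4\right) \left(-8\right) = 12 \left(-4\right) \left(-8\right) = \left(-48\right) \left(-8\right) = 384$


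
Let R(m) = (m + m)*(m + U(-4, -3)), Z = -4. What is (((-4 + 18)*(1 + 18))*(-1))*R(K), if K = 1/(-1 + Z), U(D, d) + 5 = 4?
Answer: -3192/25 ≈ -127.68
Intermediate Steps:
U(D, d) = -1 (U(D, d) = -5 + 4 = -1)
K = -⅕ (K = 1/(-1 - 4) = 1/(-5) = -⅕ ≈ -0.20000)
R(m) = 2*m*(-1 + m) (R(m) = (m + m)*(m - 1) = (2*m)*(-1 + m) = 2*m*(-1 + m))
(((-4 + 18)*(1 + 18))*(-1))*R(K) = (((-4 + 18)*(1 + 18))*(-1))*(2*(-⅕)*(-1 - ⅕)) = ((14*19)*(-1))*(2*(-⅕)*(-6/5)) = (266*(-1))*(12/25) = -266*12/25 = -3192/25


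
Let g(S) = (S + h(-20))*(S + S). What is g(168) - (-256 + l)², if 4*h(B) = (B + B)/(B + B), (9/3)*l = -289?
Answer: -608461/9 ≈ -67607.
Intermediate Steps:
l = -289/3 (l = (⅓)*(-289) = -289/3 ≈ -96.333)
h(B) = ¼ (h(B) = ((B + B)/(B + B))/4 = ((2*B)/((2*B)))/4 = ((2*B)*(1/(2*B)))/4 = (¼)*1 = ¼)
g(S) = 2*S*(¼ + S) (g(S) = (S + ¼)*(S + S) = (¼ + S)*(2*S) = 2*S*(¼ + S))
g(168) - (-256 + l)² = (½)*168*(1 + 4*168) - (-256 - 289/3)² = (½)*168*(1 + 672) - (-1057/3)² = (½)*168*673 - 1*1117249/9 = 56532 - 1117249/9 = -608461/9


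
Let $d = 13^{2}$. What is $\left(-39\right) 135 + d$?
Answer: $-5096$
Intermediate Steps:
$d = 169$
$\left(-39\right) 135 + d = \left(-39\right) 135 + 169 = -5265 + 169 = -5096$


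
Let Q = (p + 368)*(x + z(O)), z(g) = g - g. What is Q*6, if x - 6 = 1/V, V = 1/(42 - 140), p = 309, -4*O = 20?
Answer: -373704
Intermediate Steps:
O = -5 (O = -1/4*20 = -5)
z(g) = 0
V = -1/98 (V = 1/(-98) = -1/98 ≈ -0.010204)
x = -92 (x = 6 + 1/(-1/98) = 6 - 98 = -92)
Q = -62284 (Q = (309 + 368)*(-92 + 0) = 677*(-92) = -62284)
Q*6 = -62284*6 = -373704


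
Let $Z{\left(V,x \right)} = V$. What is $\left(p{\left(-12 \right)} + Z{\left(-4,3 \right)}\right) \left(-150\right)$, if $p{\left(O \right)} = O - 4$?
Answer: $3000$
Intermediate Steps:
$p{\left(O \right)} = -4 + O$
$\left(p{\left(-12 \right)} + Z{\left(-4,3 \right)}\right) \left(-150\right) = \left(\left(-4 - 12\right) - 4\right) \left(-150\right) = \left(-16 - 4\right) \left(-150\right) = \left(-20\right) \left(-150\right) = 3000$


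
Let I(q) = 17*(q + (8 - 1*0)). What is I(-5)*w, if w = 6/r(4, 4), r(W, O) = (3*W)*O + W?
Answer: 153/26 ≈ 5.8846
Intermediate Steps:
r(W, O) = W + 3*O*W (r(W, O) = 3*O*W + W = W + 3*O*W)
I(q) = 136 + 17*q (I(q) = 17*(q + (8 + 0)) = 17*(q + 8) = 17*(8 + q) = 136 + 17*q)
w = 3/26 (w = 6/((4*(1 + 3*4))) = 6/((4*(1 + 12))) = 6/((4*13)) = 6/52 = 6*(1/52) = 3/26 ≈ 0.11538)
I(-5)*w = (136 + 17*(-5))*(3/26) = (136 - 85)*(3/26) = 51*(3/26) = 153/26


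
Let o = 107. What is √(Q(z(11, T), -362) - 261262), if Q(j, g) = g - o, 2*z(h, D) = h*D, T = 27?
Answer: I*√261731 ≈ 511.6*I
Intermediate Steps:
z(h, D) = D*h/2 (z(h, D) = (h*D)/2 = (D*h)/2 = D*h/2)
Q(j, g) = -107 + g (Q(j, g) = g - 1*107 = g - 107 = -107 + g)
√(Q(z(11, T), -362) - 261262) = √((-107 - 362) - 261262) = √(-469 - 261262) = √(-261731) = I*√261731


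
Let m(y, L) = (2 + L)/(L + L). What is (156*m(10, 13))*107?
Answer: 9630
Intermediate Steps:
m(y, L) = (2 + L)/(2*L) (m(y, L) = (2 + L)/((2*L)) = (2 + L)*(1/(2*L)) = (2 + L)/(2*L))
(156*m(10, 13))*107 = (156*((½)*(2 + 13)/13))*107 = (156*((½)*(1/13)*15))*107 = (156*(15/26))*107 = 90*107 = 9630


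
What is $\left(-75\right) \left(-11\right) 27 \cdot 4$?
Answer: $89100$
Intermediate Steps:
$\left(-75\right) \left(-11\right) 27 \cdot 4 = 825 \cdot 108 = 89100$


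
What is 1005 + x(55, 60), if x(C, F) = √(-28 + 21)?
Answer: 1005 + I*√7 ≈ 1005.0 + 2.6458*I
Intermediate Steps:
x(C, F) = I*√7 (x(C, F) = √(-7) = I*√7)
1005 + x(55, 60) = 1005 + I*√7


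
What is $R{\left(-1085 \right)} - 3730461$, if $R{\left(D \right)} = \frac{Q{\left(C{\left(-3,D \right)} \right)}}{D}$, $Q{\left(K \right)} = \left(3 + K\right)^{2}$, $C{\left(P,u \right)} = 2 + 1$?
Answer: $- \frac{4047550221}{1085} \approx -3.7305 \cdot 10^{6}$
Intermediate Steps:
$C{\left(P,u \right)} = 3$
$R{\left(D \right)} = \frac{36}{D}$ ($R{\left(D \right)} = \frac{\left(3 + 3\right)^{2}}{D} = \frac{6^{2}}{D} = \frac{36}{D}$)
$R{\left(-1085 \right)} - 3730461 = \frac{36}{-1085} - 3730461 = 36 \left(- \frac{1}{1085}\right) - 3730461 = - \frac{36}{1085} - 3730461 = - \frac{4047550221}{1085}$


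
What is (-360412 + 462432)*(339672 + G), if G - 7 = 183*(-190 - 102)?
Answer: 29202510860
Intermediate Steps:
G = -53429 (G = 7 + 183*(-190 - 102) = 7 + 183*(-292) = 7 - 53436 = -53429)
(-360412 + 462432)*(339672 + G) = (-360412 + 462432)*(339672 - 53429) = 102020*286243 = 29202510860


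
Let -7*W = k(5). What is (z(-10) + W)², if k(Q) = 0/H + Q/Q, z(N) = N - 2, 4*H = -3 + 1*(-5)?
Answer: 7225/49 ≈ 147.45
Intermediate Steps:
H = -2 (H = (-3 + 1*(-5))/4 = (-3 - 5)/4 = (¼)*(-8) = -2)
z(N) = -2 + N
k(Q) = 1 (k(Q) = 0/(-2) + Q/Q = 0*(-½) + 1 = 0 + 1 = 1)
W = -⅐ (W = -⅐*1 = -⅐ ≈ -0.14286)
(z(-10) + W)² = ((-2 - 10) - ⅐)² = (-12 - ⅐)² = (-85/7)² = 7225/49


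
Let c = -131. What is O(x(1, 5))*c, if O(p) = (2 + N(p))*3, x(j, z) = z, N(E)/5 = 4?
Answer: -8646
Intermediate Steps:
N(E) = 20 (N(E) = 5*4 = 20)
O(p) = 66 (O(p) = (2 + 20)*3 = 22*3 = 66)
O(x(1, 5))*c = 66*(-131) = -8646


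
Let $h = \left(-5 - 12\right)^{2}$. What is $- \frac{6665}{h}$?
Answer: $- \frac{6665}{289} \approx -23.062$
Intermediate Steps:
$h = 289$ ($h = \left(-17\right)^{2} = 289$)
$- \frac{6665}{h} = - \frac{6665}{289}$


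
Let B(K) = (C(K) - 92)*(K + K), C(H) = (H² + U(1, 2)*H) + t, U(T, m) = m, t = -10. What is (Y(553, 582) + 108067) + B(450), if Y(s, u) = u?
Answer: 183076849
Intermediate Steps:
C(H) = -10 + H² + 2*H (C(H) = (H² + 2*H) - 10 = -10 + H² + 2*H)
B(K) = 2*K*(-102 + K² + 2*K) (B(K) = ((-10 + K² + 2*K) - 92)*(K + K) = (-102 + K² + 2*K)*(2*K) = 2*K*(-102 + K² + 2*K))
(Y(553, 582) + 108067) + B(450) = (582 + 108067) + 2*450*(-102 + 450² + 2*450) = 108649 + 2*450*(-102 + 202500 + 900) = 108649 + 2*450*203298 = 108649 + 182968200 = 183076849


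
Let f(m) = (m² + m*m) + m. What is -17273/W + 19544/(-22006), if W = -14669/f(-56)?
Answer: 1181237409436/161403007 ≈ 7318.6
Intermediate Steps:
f(m) = m + 2*m² (f(m) = (m² + m²) + m = 2*m² + m = m + 2*m²)
W = -14669/6216 (W = -14669*(-1/(56*(1 + 2*(-56)))) = -14669*(-1/(56*(1 - 112))) = -14669/((-56*(-111))) = -14669/6216 ≈ -2.3599)
-17273/W + 19544/(-22006) = -17273/(-14669/6216) + 19544/(-22006) = -17273*(-6216/14669) + 19544*(-1/22006) = 107368968/14669 - 9772/11003 = 1181237409436/161403007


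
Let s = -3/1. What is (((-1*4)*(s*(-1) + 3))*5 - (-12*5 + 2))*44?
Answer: -2728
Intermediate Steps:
s = -3 (s = -3*1 = -3)
(((-1*4)*(s*(-1) + 3))*5 - (-12*5 + 2))*44 = (((-1*4)*(-3*(-1) + 3))*5 - (-12*5 + 2))*44 = (-4*(3 + 3)*5 - (-60 + 2))*44 = (-4*6*5 - 1*(-58))*44 = (-24*5 + 58)*44 = (-120 + 58)*44 = -62*44 = -2728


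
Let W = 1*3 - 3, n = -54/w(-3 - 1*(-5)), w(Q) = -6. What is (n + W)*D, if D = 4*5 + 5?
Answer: 225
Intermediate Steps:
D = 25 (D = 20 + 5 = 25)
n = 9 (n = -54/(-6) = -54*(-1)/6 = -1*(-9) = 9)
W = 0 (W = 3 - 3 = 0)
(n + W)*D = (9 + 0)*25 = 9*25 = 225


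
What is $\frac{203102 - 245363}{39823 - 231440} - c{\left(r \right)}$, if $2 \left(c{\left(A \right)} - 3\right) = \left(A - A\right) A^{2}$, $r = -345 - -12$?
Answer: $- \frac{532590}{191617} \approx -2.7794$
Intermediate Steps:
$r = -333$ ($r = -345 + 12 = -333$)
$c{\left(A \right)} = 3$ ($c{\left(A \right)} = 3 + \frac{\left(A - A\right) A^{2}}{2} = 3 + \frac{0 A^{2}}{2} = 3 + \frac{1}{2} \cdot 0 = 3 + 0 = 3$)
$\frac{203102 - 245363}{39823 - 231440} - c{\left(r \right)} = \frac{203102 - 245363}{39823 - 231440} - 3 = - \frac{42261}{-191617} - 3 = \left(-42261\right) \left(- \frac{1}{191617}\right) - 3 = \frac{42261}{191617} - 3 = - \frac{532590}{191617}$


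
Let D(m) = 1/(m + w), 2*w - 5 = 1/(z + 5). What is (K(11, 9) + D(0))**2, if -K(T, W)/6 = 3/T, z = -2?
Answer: 12321/7744 ≈ 1.5910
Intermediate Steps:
w = 8/3 (w = 5/2 + 1/(2*(-2 + 5)) = 5/2 + (1/2)/3 = 5/2 + (1/2)*(1/3) = 5/2 + 1/6 = 8/3 ≈ 2.6667)
D(m) = 1/(8/3 + m) (D(m) = 1/(m + 8/3) = 1/(8/3 + m))
K(T, W) = -18/T
(K(11, 9) + D(0))**2 = (-18/11 + 3/(8 + 3*0))**2 = (-18*1/11 + 3/(8 + 0))**2 = (-18/11 + 3/8)**2 = (-111/88)**2 = 12321/7744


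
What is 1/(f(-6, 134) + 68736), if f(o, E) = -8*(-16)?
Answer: 1/68864 ≈ 1.4521e-5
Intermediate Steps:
f(o, E) = 128
1/(f(-6, 134) + 68736) = 1/(128 + 68736) = 1/68864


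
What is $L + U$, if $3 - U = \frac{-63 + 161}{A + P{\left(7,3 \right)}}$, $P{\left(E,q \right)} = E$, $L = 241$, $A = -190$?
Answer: $\frac{44750}{183} \approx 244.54$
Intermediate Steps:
$U = \frac{647}{183}$ ($U = 3 - \frac{-63 + 161}{-190 + 7} = 3 - \frac{98}{-183} = 3 - 98 \left(- \frac{1}{183}\right) = 3 - - \frac{98}{183} = 3 + \frac{98}{183} = \frac{647}{183} \approx 3.5355$)
$L + U = 241 + \frac{647}{183} = \frac{44750}{183}$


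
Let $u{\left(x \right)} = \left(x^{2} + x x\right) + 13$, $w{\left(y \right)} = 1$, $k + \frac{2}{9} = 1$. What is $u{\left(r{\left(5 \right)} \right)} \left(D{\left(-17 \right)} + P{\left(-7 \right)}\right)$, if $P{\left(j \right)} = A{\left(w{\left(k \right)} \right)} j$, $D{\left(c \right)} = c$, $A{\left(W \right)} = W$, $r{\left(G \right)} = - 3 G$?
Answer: $-11112$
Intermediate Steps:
$k = \frac{7}{9}$ ($k = - \frac{2}{9} + 1 = \frac{7}{9} \approx 0.77778$)
$P{\left(j \right)} = j$ ($P{\left(j \right)} = 1 j = j$)
$u{\left(x \right)} = 13 + 2 x^{2}$ ($u{\left(x \right)} = \left(x^{2} + x^{2}\right) + 13 = 2 x^{2} + 13 = 13 + 2 x^{2}$)
$u{\left(r{\left(5 \right)} \right)} \left(D{\left(-17 \right)} + P{\left(-7 \right)}\right) = \left(13 + 2 \left(\left(-3\right) 5\right)^{2}\right) \left(-17 - 7\right) = \left(13 + 2 \left(-15\right)^{2}\right) \left(-24\right) = \left(13 + 2 \cdot 225\right) \left(-24\right) = \left(13 + 450\right) \left(-24\right) = 463 \left(-24\right) = -11112$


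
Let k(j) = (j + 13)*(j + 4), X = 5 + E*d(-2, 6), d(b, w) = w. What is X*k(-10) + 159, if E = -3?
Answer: 393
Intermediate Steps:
X = -13 (X = 5 - 3*6 = 5 - 18 = -13)
k(j) = (4 + j)*(13 + j) (k(j) = (13 + j)*(4 + j) = (4 + j)*(13 + j))
X*k(-10) + 159 = -13*(52 + (-10)² + 17*(-10)) + 159 = -13*(52 + 100 - 170) + 159 = -13*(-18) + 159 = 234 + 159 = 393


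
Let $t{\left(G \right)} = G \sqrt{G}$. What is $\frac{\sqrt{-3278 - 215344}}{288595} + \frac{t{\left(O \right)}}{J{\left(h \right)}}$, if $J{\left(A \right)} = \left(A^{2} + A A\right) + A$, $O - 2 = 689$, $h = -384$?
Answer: $\frac{691 \sqrt{691}}{294528} + \frac{i \sqrt{218622}}{288595} \approx 0.061672 + 0.0016202 i$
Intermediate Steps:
$O = 691$ ($O = 2 + 689 = 691$)
$t{\left(G \right)} = G^{\frac{3}{2}}$
$J{\left(A \right)} = A + 2 A^{2}$ ($J{\left(A \right)} = \left(A^{2} + A^{2}\right) + A = 2 A^{2} + A = A + 2 A^{2}$)
$\frac{\sqrt{-3278 - 215344}}{288595} + \frac{t{\left(O \right)}}{J{\left(h \right)}} = \frac{\sqrt{-3278 - 215344}}{288595} + \frac{691^{\frac{3}{2}}}{\left(-384\right) \left(1 + 2 \left(-384\right)\right)} = \sqrt{-218622} \cdot \frac{1}{288595} + \frac{691 \sqrt{691}}{\left(-384\right) \left(1 - 768\right)} = i \sqrt{218622} \cdot \frac{1}{288595} + \frac{691 \sqrt{691}}{\left(-384\right) \left(-767\right)} = \frac{i \sqrt{218622}}{288595} + \frac{691 \sqrt{691}}{294528} = \frac{691 \sqrt{691}}{294528} + \frac{i \sqrt{218622}}{288595}$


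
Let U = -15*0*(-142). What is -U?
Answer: 0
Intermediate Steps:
U = 0 (U = 0*(-142) = 0)
-U = -1*0 = 0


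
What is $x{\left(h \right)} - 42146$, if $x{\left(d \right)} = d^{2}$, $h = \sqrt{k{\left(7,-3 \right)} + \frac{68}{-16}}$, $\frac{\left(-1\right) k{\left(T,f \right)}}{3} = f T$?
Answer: $- \frac{168349}{4} \approx -42087.0$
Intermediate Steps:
$k{\left(T,f \right)} = - 3 T f$ ($k{\left(T,f \right)} = - 3 f T = - 3 T f$)
$h = \frac{\sqrt{235}}{2}$ ($h = \sqrt{\left(-3\right) 7 \left(-3\right) + \frac{68}{-16}} = \sqrt{63 + 68 \left(- \frac{1}{16}\right)} = \sqrt{63 - \frac{17}{4}} = \sqrt{\frac{235}{4}} = \frac{\sqrt{235}}{2} \approx 7.6649$)
$x{\left(h \right)} - 42146 = \left(\frac{\sqrt{235}}{2}\right)^{2} - 42146 = \frac{235}{4} - 42146 = - \frac{168349}{4}$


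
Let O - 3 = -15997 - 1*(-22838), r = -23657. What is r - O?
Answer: -30501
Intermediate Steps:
O = 6844 (O = 3 + (-15997 - 1*(-22838)) = 3 + (-15997 + 22838) = 3 + 6841 = 6844)
r - O = -23657 - 1*6844 = -23657 - 6844 = -30501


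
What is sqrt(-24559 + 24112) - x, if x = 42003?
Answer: -42003 + I*sqrt(447) ≈ -42003.0 + 21.142*I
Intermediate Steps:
sqrt(-24559 + 24112) - x = sqrt(-24559 + 24112) - 1*42003 = sqrt(-447) - 42003 = I*sqrt(447) - 42003 = -42003 + I*sqrt(447)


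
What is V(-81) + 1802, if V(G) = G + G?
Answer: 1640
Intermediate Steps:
V(G) = 2*G
V(-81) + 1802 = 2*(-81) + 1802 = -162 + 1802 = 1640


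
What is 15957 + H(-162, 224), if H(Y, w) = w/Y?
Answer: 1292405/81 ≈ 15956.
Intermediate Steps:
15957 + H(-162, 224) = 15957 + 224/(-162) = 15957 + 224*(-1/162) = 15957 - 112/81 = 1292405/81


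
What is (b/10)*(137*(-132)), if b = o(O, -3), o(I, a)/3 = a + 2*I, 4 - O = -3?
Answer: -298386/5 ≈ -59677.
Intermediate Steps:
O = 7 (O = 4 - 1*(-3) = 4 + 3 = 7)
o(I, a) = 3*a + 6*I (o(I, a) = 3*(a + 2*I) = 3*a + 6*I)
b = 33 (b = 3*(-3) + 6*7 = -9 + 42 = 33)
(b/10)*(137*(-132)) = (33/10)*(137*(-132)) = (33*(⅒))*(-18084) = (33/10)*(-18084) = -298386/5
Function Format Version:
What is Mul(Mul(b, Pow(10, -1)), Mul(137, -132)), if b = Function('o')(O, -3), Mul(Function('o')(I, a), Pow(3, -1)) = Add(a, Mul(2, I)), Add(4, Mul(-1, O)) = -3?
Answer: Rational(-298386, 5) ≈ -59677.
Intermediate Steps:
O = 7 (O = Add(4, Mul(-1, -3)) = Add(4, 3) = 7)
Function('o')(I, a) = Add(Mul(3, a), Mul(6, I)) (Function('o')(I, a) = Mul(3, Add(a, Mul(2, I))) = Add(Mul(3, a), Mul(6, I)))
b = 33 (b = Add(Mul(3, -3), Mul(6, 7)) = Add(-9, 42) = 33)
Mul(Mul(b, Pow(10, -1)), Mul(137, -132)) = Mul(Mul(33, Pow(10, -1)), Mul(137, -132)) = Mul(Mul(33, Rational(1, 10)), -18084) = Mul(Rational(33, 10), -18084) = Rational(-298386, 5)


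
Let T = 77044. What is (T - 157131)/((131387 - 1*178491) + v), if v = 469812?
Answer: -80087/422708 ≈ -0.18946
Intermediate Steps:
(T - 157131)/((131387 - 1*178491) + v) = (77044 - 157131)/((131387 - 1*178491) + 469812) = -80087/((131387 - 178491) + 469812) = -80087/(-47104 + 469812) = -80087/422708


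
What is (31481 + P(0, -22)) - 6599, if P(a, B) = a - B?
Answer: 24904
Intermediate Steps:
(31481 + P(0, -22)) - 6599 = (31481 + (0 - 1*(-22))) - 6599 = (31481 + (0 + 22)) - 6599 = (31481 + 22) - 6599 = 31503 - 6599 = 24904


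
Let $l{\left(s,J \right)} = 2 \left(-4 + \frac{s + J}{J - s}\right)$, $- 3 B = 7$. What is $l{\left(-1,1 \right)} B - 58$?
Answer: $- \frac{118}{3} \approx -39.333$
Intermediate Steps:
$B = - \frac{7}{3}$ ($B = \left(- \frac{1}{3}\right) 7 = - \frac{7}{3} \approx -2.3333$)
$l{\left(s,J \right)} = -8 + \frac{2 \left(J + s\right)}{J - s}$ ($l{\left(s,J \right)} = 2 \left(-4 + \frac{J + s}{J - s}\right) = -8 + \frac{2 \left(J + s\right)}{J - s}$)
$l{\left(-1,1 \right)} B - 58 = \frac{2 \left(\left(-3\right) 1 + 5 \left(-1\right)\right)}{1 - -1} \left(- \frac{7}{3}\right) - 58 = \frac{2 \left(-3 - 5\right)}{1 + 1} \left(- \frac{7}{3}\right) - 58 = 2 \cdot \frac{1}{2} \left(-8\right) \left(- \frac{7}{3}\right) - 58 = \left(-8\right) \left(- \frac{7}{3}\right) - 58 = \frac{56}{3} - 58 = - \frac{118}{3}$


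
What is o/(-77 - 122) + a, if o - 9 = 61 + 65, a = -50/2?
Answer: -5110/199 ≈ -25.678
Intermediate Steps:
a = -25 (a = -50*½ = -25)
o = 135 (o = 9 + (61 + 65) = 9 + 126 = 135)
o/(-77 - 122) + a = 135/(-77 - 122) - 25 = 135/(-199) - 25 = -1/199*135 - 25 = -135/199 - 25 = -5110/199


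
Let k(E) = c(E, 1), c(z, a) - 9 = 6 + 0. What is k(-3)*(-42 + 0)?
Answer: -630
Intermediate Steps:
c(z, a) = 15 (c(z, a) = 9 + (6 + 0) = 9 + 6 = 15)
k(E) = 15
k(-3)*(-42 + 0) = 15*(-42 + 0) = 15*(-42) = -630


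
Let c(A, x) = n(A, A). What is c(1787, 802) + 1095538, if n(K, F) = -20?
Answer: 1095518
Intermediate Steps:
c(A, x) = -20
c(1787, 802) + 1095538 = -20 + 1095538 = 1095518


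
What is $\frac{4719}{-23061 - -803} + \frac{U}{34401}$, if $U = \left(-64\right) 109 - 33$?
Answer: $- \frac{318344641}{765697458} \approx -0.41576$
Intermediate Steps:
$U = -7009$ ($U = -6976 - 33 = -7009$)
$\frac{4719}{-23061 - -803} + \frac{U}{34401} = \frac{4719}{-23061 - -803} - \frac{7009}{34401} = \frac{4719}{-23061 + 803} - \frac{7009}{34401} = \frac{4719}{-22258} - \frac{7009}{34401} = 4719 \left(- \frac{1}{22258}\right) - \frac{7009}{34401} = - \frac{4719}{22258} - \frac{7009}{34401} = - \frac{318344641}{765697458}$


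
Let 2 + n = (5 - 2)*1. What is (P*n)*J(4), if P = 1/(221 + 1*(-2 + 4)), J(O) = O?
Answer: 4/223 ≈ 0.017937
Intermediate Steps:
n = 1 (n = -2 + (5 - 2)*1 = -2 + 3*1 = -2 + 3 = 1)
P = 1/223 (P = 1/(221 + 1*2) = 1/(221 + 2) = 1/223 ≈ 0.0044843)
(P*n)*J(4) = ((1/223)*1)*4 = (1/223)*4 = 4/223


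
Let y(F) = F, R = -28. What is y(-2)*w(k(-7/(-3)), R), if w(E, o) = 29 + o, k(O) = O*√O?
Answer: -2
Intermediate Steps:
k(O) = O^(3/2)
y(-2)*w(k(-7/(-3)), R) = -2*(29 - 28) = -2*1 = -2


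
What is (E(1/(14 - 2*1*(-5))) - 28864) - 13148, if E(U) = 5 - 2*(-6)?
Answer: -41995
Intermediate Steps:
E(U) = 17 (E(U) = 5 + 12 = 17)
(E(1/(14 - 2*1*(-5))) - 28864) - 13148 = (17 - 28864) - 13148 = -28847 - 13148 = -41995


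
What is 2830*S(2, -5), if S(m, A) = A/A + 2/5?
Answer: 3962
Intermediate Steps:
S(m, A) = 7/5 (S(m, A) = 1 + 2*(⅕) = 1 + ⅖ = 7/5)
2830*S(2, -5) = 2830*(7/5) = 3962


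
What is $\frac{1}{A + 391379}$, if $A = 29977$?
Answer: $\frac{1}{421356} \approx 2.3733 \cdot 10^{-6}$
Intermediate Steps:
$\frac{1}{A + 391379} = \frac{1}{29977 + 391379} = \frac{1}{421356}$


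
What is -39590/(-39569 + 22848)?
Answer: 39590/16721 ≈ 2.3677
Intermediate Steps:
-39590/(-39569 + 22848) = -39590/(-16721) = -39590*(-1/16721) = 39590/16721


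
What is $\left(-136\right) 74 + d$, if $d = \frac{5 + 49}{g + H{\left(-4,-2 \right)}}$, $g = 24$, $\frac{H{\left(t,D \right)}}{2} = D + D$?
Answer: $- \frac{80485}{8} \approx -10061.0$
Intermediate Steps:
$H{\left(t,D \right)} = 4 D$ ($H{\left(t,D \right)} = 2 \left(D + D\right) = 2 \cdot 2 D = 4 D$)
$d = \frac{27}{8}$ ($d = \frac{5 + 49}{24 + 4 \left(-2\right)} = \frac{54}{24 - 8} = \frac{54}{16} = 54 \cdot \frac{1}{16} = \frac{27}{8} \approx 3.375$)
$\left(-136\right) 74 + d = \left(-136\right) 74 + \frac{27}{8} = -10064 + \frac{27}{8} = - \frac{80485}{8}$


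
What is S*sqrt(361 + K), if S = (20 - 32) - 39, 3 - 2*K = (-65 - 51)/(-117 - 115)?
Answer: -153*sqrt(161)/2 ≈ -970.68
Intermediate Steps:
K = 5/4 (K = 3/2 - (-65 - 51)/(2*(-117 - 115)) = 3/2 - (-58)/(-232) = 3/2 - (-58)*(-1)/232 = 3/2 - 1/2*1/2 = 3/2 - 1/4 = 5/4 ≈ 1.2500)
S = -51 (S = -12 - 39 = -51)
S*sqrt(361 + K) = -51*sqrt(361 + 5/4) = -153*sqrt(161)/2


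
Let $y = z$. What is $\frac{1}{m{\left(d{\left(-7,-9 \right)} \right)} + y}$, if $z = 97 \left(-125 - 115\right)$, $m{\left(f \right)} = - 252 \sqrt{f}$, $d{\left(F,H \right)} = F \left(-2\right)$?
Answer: $- \frac{485}{11272278} + \frac{7 \sqrt{14}}{15029704} \approx -4.1283 \cdot 10^{-5}$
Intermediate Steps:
$d{\left(F,H \right)} = - 2 F$
$z = -23280$ ($z = 97 \left(-240\right) = -23280$)
$y = -23280$
$\frac{1}{m{\left(d{\left(-7,-9 \right)} \right)} + y} = \frac{1}{- 252 \sqrt{\left(-2\right) \left(-7\right)} - 23280} = \frac{1}{- 252 \sqrt{14} - 23280} = \frac{1}{-23280 - 252 \sqrt{14}}$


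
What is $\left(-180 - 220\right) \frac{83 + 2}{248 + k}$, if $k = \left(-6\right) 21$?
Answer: $- \frac{17000}{61} \approx -278.69$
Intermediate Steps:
$k = -126$
$\left(-180 - 220\right) \frac{83 + 2}{248 + k} = \left(-180 - 220\right) \frac{83 + 2}{248 - 126} = \left(-180 - 220\right) \frac{85}{122} = \left(-180 - 220\right) 85 \cdot \frac{1}{122} = \left(-400\right) \frac{85}{122} = - \frac{17000}{61}$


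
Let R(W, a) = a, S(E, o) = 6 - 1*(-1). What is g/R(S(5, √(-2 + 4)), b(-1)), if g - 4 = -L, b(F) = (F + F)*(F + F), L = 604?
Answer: -150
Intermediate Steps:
S(E, o) = 7 (S(E, o) = 6 + 1 = 7)
b(F) = 4*F² (b(F) = (2*F)*(2*F) = 4*F²)
g = -600 (g = 4 - 1*604 = 4 - 604 = -600)
g/R(S(5, √(-2 + 4)), b(-1)) = -600/(4*(-1)²) = -600/(4*1) = -600/4 = -600*¼ = -150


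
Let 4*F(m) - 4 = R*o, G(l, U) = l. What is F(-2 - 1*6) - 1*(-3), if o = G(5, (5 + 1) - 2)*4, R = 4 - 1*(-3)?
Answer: 39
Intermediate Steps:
R = 7 (R = 4 + 3 = 7)
o = 20 (o = 5*4 = 20)
F(m) = 36 (F(m) = 1 + (7*20)/4 = 1 + (¼)*140 = 1 + 35 = 36)
F(-2 - 1*6) - 1*(-3) = 36 - 1*(-3) = 36 + 3 = 39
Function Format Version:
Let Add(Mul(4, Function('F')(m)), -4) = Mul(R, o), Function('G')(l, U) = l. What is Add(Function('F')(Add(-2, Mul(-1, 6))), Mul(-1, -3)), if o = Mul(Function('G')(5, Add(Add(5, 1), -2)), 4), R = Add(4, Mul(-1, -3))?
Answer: 39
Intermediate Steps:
R = 7 (R = Add(4, 3) = 7)
o = 20 (o = Mul(5, 4) = 20)
Function('F')(m) = 36 (Function('F')(m) = Add(1, Mul(Rational(1, 4), Mul(7, 20))) = Add(1, Mul(Rational(1, 4), 140)) = Add(1, 35) = 36)
Add(Function('F')(Add(-2, Mul(-1, 6))), Mul(-1, -3)) = Add(36, Mul(-1, -3)) = Add(36, 3) = 39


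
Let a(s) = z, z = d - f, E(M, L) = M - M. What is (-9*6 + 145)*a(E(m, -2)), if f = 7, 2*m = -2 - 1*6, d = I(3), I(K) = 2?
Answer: -455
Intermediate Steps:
d = 2
m = -4 (m = (-2 - 1*6)/2 = (-2 - 6)/2 = (½)*(-8) = -4)
E(M, L) = 0
z = -5 (z = 2 - 1*7 = 2 - 7 = -5)
a(s) = -5
(-9*6 + 145)*a(E(m, -2)) = (-9*6 + 145)*(-5) = (-54 + 145)*(-5) = 91*(-5) = -455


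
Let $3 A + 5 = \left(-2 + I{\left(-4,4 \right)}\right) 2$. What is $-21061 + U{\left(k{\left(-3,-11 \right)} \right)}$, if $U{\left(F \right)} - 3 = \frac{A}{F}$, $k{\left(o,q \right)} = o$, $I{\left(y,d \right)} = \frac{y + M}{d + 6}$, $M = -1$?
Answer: $- \frac{189512}{9} \approx -21057.0$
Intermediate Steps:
$I{\left(y,d \right)} = \frac{-1 + y}{6 + d}$ ($I{\left(y,d \right)} = \frac{y - 1}{d + 6} = \frac{-1 + y}{6 + d}$)
$A = - \frac{10}{3}$ ($A = - \frac{5}{3} + \frac{\left(-2 + \frac{-1 - 4}{6 + 4}\right) 2}{3} = - \frac{5}{3} + \frac{\left(-2 + \frac{1}{10} \left(-5\right)\right) 2}{3} = - \frac{5}{3} + \frac{\left(-2 - \frac{1}{2}\right) 2}{3} = - \frac{5}{3} + \frac{\left(- \frac{5}{2}\right) 2}{3} = - \frac{5}{3} + \frac{1}{3} \left(-5\right) = - \frac{5}{3} - \frac{5}{3} = - \frac{10}{3} \approx -3.3333$)
$U{\left(F \right)} = 3 - \frac{10}{3 F}$
$-21061 + U{\left(k{\left(-3,-11 \right)} \right)} = -21061 + \left(3 - \frac{10}{3 \left(-3\right)}\right) = -21061 + \left(3 - - \frac{10}{9}\right) = -21061 + \left(3 + \frac{10}{9}\right) = -21061 + \frac{37}{9} = - \frac{189512}{9}$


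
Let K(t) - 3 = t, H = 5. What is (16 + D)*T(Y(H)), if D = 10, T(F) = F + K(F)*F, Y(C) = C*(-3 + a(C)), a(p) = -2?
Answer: 13650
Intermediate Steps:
K(t) = 3 + t
Y(C) = -5*C (Y(C) = C*(-3 - 2) = C*(-5) = -5*C)
T(F) = F + F*(3 + F) (T(F) = F + (3 + F)*F = F + F*(3 + F))
(16 + D)*T(Y(H)) = (16 + 10)*((-5*5)*(4 - 5*5)) = 26*(-25*(4 - 25)) = 26*(-25*(-21)) = 26*525 = 13650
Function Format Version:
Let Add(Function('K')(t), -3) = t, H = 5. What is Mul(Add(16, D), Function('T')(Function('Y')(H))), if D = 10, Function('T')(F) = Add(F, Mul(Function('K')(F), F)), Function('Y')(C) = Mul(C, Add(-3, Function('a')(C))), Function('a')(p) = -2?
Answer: 13650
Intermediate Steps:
Function('K')(t) = Add(3, t)
Function('Y')(C) = Mul(-5, C) (Function('Y')(C) = Mul(C, Add(-3, -2)) = Mul(C, -5) = Mul(-5, C))
Function('T')(F) = Add(F, Mul(F, Add(3, F))) (Function('T')(F) = Add(F, Mul(Add(3, F), F)) = Add(F, Mul(F, Add(3, F))))
Mul(Add(16, D), Function('T')(Function('Y')(H))) = Mul(Add(16, 10), Mul(Mul(-5, 5), Add(4, Mul(-5, 5)))) = Mul(26, Mul(-25, Add(4, -25))) = Mul(26, Mul(-25, -21)) = Mul(26, 525) = 13650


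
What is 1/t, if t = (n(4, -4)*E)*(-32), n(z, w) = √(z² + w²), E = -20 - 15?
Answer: √2/8960 ≈ 0.00015784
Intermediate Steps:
E = -35
n(z, w) = √(w² + z²)
t = 4480*√2 (t = (√((-4)² + 4²)*(-35))*(-32) = (√(16 + 16)*(-35))*(-32) = (√32*(-35))*(-32) = ((4*√2)*(-35))*(-32) = -140*√2*(-32) = 4480*√2 ≈ 6335.7)
1/t = 1/(4480*√2) = √2/8960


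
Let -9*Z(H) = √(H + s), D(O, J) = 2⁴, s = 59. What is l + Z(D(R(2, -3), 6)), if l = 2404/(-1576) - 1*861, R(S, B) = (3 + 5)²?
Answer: -339835/394 - 5*√3/9 ≈ -863.49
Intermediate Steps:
R(S, B) = 64 (R(S, B) = 8² = 64)
D(O, J) = 16
Z(H) = -√(59 + H)/9 (Z(H) = -√(H + 59)/9 = -√(59 + H)/9)
l = -339835/394 (l = 2404*(-1/1576) - 861 = -601/394 - 861 = -339835/394 ≈ -862.53)
l + Z(D(R(2, -3), 6)) = -339835/394 - √(59 + 16)/9 = -339835/394 - 5*√3/9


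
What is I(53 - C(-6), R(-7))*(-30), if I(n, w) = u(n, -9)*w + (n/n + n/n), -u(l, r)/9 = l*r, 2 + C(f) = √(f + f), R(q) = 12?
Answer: -1603860 + 58320*I*√3 ≈ -1.6039e+6 + 1.0101e+5*I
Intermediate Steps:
C(f) = -2 + √2*√f (C(f) = -2 + √(f + f) = -2 + √(2*f) = -2 + √2*√f)
u(l, r) = -9*l*r
I(n, w) = 2 + 81*n*w (I(n, w) = (-9*n*(-9))*w + (n/n + n/n) = (81*n)*w + (1 + 1) = 81*n*w + 2 = 2 + 81*n*w)
I(53 - C(-6), R(-7))*(-30) = (2 + 81*(53 - (-2 + √2*√(-6)))*12)*(-30) = (2 + 81*(53 - (-2 + √2*(I*√6)))*12)*(-30) = (2 + 81*(53 - (-2 + 2*I*√3))*12)*(-30) = (2 + 81*(53 + (2 - 2*I*√3))*12)*(-30) = (2 + 81*(55 - 2*I*√3)*12)*(-30) = (2 + (53460 - 1944*I*√3))*(-30) = (53462 - 1944*I*√3)*(-30) = -1603860 + 58320*I*√3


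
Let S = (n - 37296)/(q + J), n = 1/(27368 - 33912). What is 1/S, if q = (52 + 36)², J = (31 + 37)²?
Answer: -80936192/244065025 ≈ -0.33162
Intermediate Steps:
J = 4624 (J = 68² = 4624)
n = -1/6544 (n = 1/(-6544) = -1/6544 ≈ -0.00015281)
q = 7744 (q = 88² = 7744)
S = -244065025/80936192 (S = (-1/6544 - 37296)/(7744 + 4624) = -244065025/6544/12368 = -244065025/6544*1/12368 = -244065025/80936192 ≈ -3.0155)
1/S = 1/(-244065025/80936192) = -80936192/244065025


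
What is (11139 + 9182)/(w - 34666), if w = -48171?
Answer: -20321/82837 ≈ -0.24531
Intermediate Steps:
(11139 + 9182)/(w - 34666) = (11139 + 9182)/(-48171 - 34666) = 20321/(-82837) = 20321*(-1/82837) = -20321/82837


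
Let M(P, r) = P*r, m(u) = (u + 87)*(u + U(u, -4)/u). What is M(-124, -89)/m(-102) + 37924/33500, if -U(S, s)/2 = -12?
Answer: 181842017/21833625 ≈ 8.3285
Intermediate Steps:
U(S, s) = 24 (U(S, s) = -2*(-12) = 24)
m(u) = (87 + u)*(u + 24/u) (m(u) = (u + 87)*(u + 24/u) = (87 + u)*(u + 24/u))
M(-124, -89)/m(-102) + 37924/33500 = (-124*(-89))/(24 + (-102)**2 + 87*(-102) + 2088/(-102)) + 37924/33500 = 11036/(24 + 10404 - 8874 + 2088*(-1/102)) + 37924*(1/33500) = 11036/(24 + 10404 - 8874 - 348/17) + 9481/8375 = 11036/(26070/17) + 9481/8375 = 11036*(17/26070) + 9481/8375 = 93806/13035 + 9481/8375 = 181842017/21833625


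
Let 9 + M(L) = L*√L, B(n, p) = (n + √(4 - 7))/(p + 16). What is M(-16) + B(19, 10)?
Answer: -215/26 - 64*I + I*√3/26 ≈ -8.2692 - 63.933*I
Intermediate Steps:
B(n, p) = (n + I*√3)/(16 + p) (B(n, p) = (n + √(-3))/(16 + p) = (n + I*√3)/(16 + p))
M(L) = -9 + L^(3/2) (M(L) = -9 + L*√L = -9 + L^(3/2))
M(-16) + B(19, 10) = (-9 + (-16)^(3/2)) + (19 + I*√3)/(16 + 10) = (-9 - 64*I) + (19 + I*√3)/26 = (-9 - 64*I) + (19/26 + I*√3/26) = -215/26 - 64*I + I*√3/26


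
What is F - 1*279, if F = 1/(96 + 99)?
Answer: -54404/195 ≈ -278.99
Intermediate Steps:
F = 1/195 ≈ 0.0051282
F - 1*279 = 1/195 - 1*279 = 1/195 - 279 = -54404/195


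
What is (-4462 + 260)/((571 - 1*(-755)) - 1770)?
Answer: 2101/222 ≈ 9.4640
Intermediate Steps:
(-4462 + 260)/((571 - 1*(-755)) - 1770) = -4202/((571 + 755) - 1770) = -4202/(1326 - 1770) = -4202/(-444) = -4202*(-1/444) = 2101/222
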